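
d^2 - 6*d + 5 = (d - 5)*(d - 1)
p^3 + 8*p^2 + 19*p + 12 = (p + 1)*(p + 3)*(p + 4)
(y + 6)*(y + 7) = y^2 + 13*y + 42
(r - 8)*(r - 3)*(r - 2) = r^3 - 13*r^2 + 46*r - 48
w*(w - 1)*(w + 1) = w^3 - w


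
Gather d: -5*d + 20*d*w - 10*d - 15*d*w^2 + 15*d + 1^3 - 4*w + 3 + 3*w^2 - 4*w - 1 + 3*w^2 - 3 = d*(-15*w^2 + 20*w) + 6*w^2 - 8*w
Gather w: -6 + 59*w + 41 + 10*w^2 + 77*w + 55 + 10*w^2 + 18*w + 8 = 20*w^2 + 154*w + 98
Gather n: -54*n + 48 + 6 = 54 - 54*n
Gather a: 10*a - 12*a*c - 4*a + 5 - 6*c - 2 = a*(6 - 12*c) - 6*c + 3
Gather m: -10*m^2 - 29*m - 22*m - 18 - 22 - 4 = -10*m^2 - 51*m - 44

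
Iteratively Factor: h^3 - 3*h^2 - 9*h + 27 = (h - 3)*(h^2 - 9) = (h - 3)^2*(h + 3)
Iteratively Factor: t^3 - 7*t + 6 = (t + 3)*(t^2 - 3*t + 2) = (t - 2)*(t + 3)*(t - 1)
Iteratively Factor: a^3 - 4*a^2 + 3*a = (a - 3)*(a^2 - a) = a*(a - 3)*(a - 1)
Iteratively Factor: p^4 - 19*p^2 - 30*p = (p)*(p^3 - 19*p - 30) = p*(p + 3)*(p^2 - 3*p - 10) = p*(p + 2)*(p + 3)*(p - 5)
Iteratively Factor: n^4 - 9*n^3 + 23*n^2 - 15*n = (n - 3)*(n^3 - 6*n^2 + 5*n) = (n - 5)*(n - 3)*(n^2 - n) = n*(n - 5)*(n - 3)*(n - 1)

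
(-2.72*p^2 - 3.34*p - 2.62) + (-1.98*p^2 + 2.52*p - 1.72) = -4.7*p^2 - 0.82*p - 4.34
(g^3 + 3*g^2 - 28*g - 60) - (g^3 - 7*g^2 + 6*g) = 10*g^2 - 34*g - 60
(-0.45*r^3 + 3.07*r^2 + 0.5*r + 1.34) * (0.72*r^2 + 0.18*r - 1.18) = -0.324*r^5 + 2.1294*r^4 + 1.4436*r^3 - 2.5678*r^2 - 0.3488*r - 1.5812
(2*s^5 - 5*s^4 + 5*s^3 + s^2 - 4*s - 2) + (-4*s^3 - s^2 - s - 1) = 2*s^5 - 5*s^4 + s^3 - 5*s - 3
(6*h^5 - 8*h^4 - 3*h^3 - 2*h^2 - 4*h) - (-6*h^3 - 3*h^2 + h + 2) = 6*h^5 - 8*h^4 + 3*h^3 + h^2 - 5*h - 2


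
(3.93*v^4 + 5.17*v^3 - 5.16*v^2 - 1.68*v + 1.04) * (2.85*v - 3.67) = 11.2005*v^5 + 0.311400000000001*v^4 - 33.6799*v^3 + 14.1492*v^2 + 9.1296*v - 3.8168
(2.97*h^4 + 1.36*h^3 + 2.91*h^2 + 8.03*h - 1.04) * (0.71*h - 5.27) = 2.1087*h^5 - 14.6863*h^4 - 5.1011*h^3 - 9.6344*h^2 - 43.0565*h + 5.4808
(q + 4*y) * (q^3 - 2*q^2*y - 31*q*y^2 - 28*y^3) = q^4 + 2*q^3*y - 39*q^2*y^2 - 152*q*y^3 - 112*y^4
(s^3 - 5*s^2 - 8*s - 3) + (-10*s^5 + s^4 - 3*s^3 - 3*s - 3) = -10*s^5 + s^4 - 2*s^3 - 5*s^2 - 11*s - 6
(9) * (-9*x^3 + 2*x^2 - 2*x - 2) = -81*x^3 + 18*x^2 - 18*x - 18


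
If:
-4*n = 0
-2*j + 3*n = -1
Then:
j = 1/2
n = 0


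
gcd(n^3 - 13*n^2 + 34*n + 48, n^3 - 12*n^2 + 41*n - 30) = n - 6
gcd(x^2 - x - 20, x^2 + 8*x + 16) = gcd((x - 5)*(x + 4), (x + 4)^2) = x + 4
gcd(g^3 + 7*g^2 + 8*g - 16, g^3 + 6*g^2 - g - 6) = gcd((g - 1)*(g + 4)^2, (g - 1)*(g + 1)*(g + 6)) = g - 1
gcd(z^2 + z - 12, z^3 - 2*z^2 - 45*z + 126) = z - 3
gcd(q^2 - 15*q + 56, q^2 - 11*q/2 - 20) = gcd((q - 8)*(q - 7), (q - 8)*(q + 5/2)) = q - 8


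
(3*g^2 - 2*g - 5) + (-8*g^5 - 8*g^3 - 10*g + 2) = -8*g^5 - 8*g^3 + 3*g^2 - 12*g - 3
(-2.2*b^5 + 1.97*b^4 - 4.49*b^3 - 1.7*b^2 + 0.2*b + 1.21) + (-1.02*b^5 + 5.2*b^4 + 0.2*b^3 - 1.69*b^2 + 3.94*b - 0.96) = -3.22*b^5 + 7.17*b^4 - 4.29*b^3 - 3.39*b^2 + 4.14*b + 0.25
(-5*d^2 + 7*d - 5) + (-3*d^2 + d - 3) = -8*d^2 + 8*d - 8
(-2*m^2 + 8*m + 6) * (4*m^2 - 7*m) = -8*m^4 + 46*m^3 - 32*m^2 - 42*m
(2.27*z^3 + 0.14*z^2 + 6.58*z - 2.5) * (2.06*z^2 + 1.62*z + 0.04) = 4.6762*z^5 + 3.9658*z^4 + 13.8724*z^3 + 5.5152*z^2 - 3.7868*z - 0.1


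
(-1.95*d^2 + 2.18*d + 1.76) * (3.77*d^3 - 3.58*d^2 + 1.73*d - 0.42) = -7.3515*d^5 + 15.1996*d^4 - 4.5427*d^3 - 1.7104*d^2 + 2.1292*d - 0.7392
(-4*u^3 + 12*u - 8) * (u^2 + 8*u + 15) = -4*u^5 - 32*u^4 - 48*u^3 + 88*u^2 + 116*u - 120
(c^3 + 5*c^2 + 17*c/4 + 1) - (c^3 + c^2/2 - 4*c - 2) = 9*c^2/2 + 33*c/4 + 3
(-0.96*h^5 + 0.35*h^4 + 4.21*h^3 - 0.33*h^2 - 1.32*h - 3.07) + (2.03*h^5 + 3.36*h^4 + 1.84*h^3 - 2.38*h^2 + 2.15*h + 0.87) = 1.07*h^5 + 3.71*h^4 + 6.05*h^3 - 2.71*h^2 + 0.83*h - 2.2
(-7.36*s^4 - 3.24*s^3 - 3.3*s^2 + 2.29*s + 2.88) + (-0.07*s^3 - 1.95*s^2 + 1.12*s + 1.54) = -7.36*s^4 - 3.31*s^3 - 5.25*s^2 + 3.41*s + 4.42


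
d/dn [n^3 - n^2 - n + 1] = 3*n^2 - 2*n - 1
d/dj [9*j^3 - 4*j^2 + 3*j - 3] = 27*j^2 - 8*j + 3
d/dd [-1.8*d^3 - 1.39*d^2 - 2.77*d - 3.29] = -5.4*d^2 - 2.78*d - 2.77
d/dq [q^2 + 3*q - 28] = 2*q + 3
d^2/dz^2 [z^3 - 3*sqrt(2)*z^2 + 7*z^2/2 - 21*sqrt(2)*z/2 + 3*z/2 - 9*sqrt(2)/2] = 6*z - 6*sqrt(2) + 7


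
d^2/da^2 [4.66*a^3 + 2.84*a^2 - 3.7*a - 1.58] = 27.96*a + 5.68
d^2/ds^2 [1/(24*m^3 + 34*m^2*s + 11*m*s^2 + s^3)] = 2*(-(11*m + 3*s)*(24*m^3 + 34*m^2*s + 11*m*s^2 + s^3) + (34*m^2 + 22*m*s + 3*s^2)^2)/(24*m^3 + 34*m^2*s + 11*m*s^2 + s^3)^3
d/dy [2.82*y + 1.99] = 2.82000000000000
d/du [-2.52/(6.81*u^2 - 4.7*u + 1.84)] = (34.3224*u - 11.844)/(6.81*u^2 - 4.7*u + 1.84)^2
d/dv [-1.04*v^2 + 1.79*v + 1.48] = 1.79 - 2.08*v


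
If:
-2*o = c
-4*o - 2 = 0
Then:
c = 1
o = -1/2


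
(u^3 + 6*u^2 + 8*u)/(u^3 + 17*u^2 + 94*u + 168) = u*(u + 2)/(u^2 + 13*u + 42)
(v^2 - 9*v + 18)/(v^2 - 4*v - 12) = (v - 3)/(v + 2)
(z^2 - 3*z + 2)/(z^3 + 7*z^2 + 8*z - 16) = (z - 2)/(z^2 + 8*z + 16)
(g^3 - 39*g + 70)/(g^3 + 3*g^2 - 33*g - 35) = (g - 2)/(g + 1)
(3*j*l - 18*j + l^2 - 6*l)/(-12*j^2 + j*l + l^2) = (3*j*l - 18*j + l^2 - 6*l)/(-12*j^2 + j*l + l^2)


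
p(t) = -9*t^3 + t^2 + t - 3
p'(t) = -27*t^2 + 2*t + 1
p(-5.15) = 1247.69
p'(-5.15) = -725.41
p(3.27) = -303.73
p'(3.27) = -281.17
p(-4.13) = 643.93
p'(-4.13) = -467.80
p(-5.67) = 1664.04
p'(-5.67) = -878.36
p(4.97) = -1078.20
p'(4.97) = -655.98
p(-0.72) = 0.16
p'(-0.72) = -14.44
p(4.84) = -995.15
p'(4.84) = -621.81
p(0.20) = -2.83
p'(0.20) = 0.32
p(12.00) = -15399.00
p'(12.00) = -3863.00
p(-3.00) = 246.00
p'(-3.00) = -248.00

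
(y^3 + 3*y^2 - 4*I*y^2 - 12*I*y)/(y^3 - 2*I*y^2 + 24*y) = (y^2 + y*(3 - 4*I) - 12*I)/(y^2 - 2*I*y + 24)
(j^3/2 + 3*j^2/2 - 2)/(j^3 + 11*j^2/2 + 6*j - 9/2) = (j^3 + 3*j^2 - 4)/(2*j^3 + 11*j^2 + 12*j - 9)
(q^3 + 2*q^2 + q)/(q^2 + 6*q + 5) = q*(q + 1)/(q + 5)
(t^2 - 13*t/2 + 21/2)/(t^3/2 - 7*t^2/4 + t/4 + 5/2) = 2*(2*t^2 - 13*t + 21)/(2*t^3 - 7*t^2 + t + 10)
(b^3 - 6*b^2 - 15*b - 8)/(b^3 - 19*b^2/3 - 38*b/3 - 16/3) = 3*(b + 1)/(3*b + 2)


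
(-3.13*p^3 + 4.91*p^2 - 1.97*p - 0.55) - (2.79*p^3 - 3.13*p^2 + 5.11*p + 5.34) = -5.92*p^3 + 8.04*p^2 - 7.08*p - 5.89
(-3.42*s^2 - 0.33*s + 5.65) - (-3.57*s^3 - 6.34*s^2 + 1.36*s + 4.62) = 3.57*s^3 + 2.92*s^2 - 1.69*s + 1.03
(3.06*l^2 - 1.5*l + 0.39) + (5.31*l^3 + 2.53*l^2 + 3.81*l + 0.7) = 5.31*l^3 + 5.59*l^2 + 2.31*l + 1.09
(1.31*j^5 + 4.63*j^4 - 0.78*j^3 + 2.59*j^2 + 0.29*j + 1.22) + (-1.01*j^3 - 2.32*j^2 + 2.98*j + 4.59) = 1.31*j^5 + 4.63*j^4 - 1.79*j^3 + 0.27*j^2 + 3.27*j + 5.81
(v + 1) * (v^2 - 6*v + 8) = v^3 - 5*v^2 + 2*v + 8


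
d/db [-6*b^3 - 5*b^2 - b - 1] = -18*b^2 - 10*b - 1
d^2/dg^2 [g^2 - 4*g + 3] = 2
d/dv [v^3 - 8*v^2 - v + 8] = 3*v^2 - 16*v - 1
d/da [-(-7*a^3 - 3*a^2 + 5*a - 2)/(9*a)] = 14*a/9 + 1/3 - 2/(9*a^2)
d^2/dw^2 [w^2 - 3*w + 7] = 2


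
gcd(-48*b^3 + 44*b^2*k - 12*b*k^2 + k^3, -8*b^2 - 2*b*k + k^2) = 4*b - k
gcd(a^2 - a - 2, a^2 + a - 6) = a - 2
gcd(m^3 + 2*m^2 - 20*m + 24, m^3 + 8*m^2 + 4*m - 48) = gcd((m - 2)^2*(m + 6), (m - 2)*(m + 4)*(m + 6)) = m^2 + 4*m - 12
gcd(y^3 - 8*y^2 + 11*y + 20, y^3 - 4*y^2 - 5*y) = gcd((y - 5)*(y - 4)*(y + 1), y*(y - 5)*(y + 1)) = y^2 - 4*y - 5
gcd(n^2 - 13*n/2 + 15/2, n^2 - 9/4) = n - 3/2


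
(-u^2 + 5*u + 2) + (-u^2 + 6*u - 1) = -2*u^2 + 11*u + 1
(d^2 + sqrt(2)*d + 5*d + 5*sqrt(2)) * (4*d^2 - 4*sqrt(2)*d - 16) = 4*d^4 + 20*d^3 - 24*d^2 - 120*d - 16*sqrt(2)*d - 80*sqrt(2)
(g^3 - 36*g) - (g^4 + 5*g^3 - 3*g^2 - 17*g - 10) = -g^4 - 4*g^3 + 3*g^2 - 19*g + 10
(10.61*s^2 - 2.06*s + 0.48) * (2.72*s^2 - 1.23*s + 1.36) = 28.8592*s^4 - 18.6535*s^3 + 18.269*s^2 - 3.392*s + 0.6528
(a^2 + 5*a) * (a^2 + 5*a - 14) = a^4 + 10*a^3 + 11*a^2 - 70*a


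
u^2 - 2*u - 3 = (u - 3)*(u + 1)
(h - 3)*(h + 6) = h^2 + 3*h - 18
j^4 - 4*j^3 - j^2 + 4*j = j*(j - 4)*(j - 1)*(j + 1)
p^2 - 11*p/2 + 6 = (p - 4)*(p - 3/2)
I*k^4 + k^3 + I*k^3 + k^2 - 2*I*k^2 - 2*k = k*(k - 1)*(k + 2)*(I*k + 1)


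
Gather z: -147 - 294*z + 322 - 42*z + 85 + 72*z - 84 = 176 - 264*z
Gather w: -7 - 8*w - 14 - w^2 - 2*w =-w^2 - 10*w - 21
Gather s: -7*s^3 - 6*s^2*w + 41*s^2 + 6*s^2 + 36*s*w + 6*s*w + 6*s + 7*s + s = -7*s^3 + s^2*(47 - 6*w) + s*(42*w + 14)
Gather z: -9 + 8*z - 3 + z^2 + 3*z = z^2 + 11*z - 12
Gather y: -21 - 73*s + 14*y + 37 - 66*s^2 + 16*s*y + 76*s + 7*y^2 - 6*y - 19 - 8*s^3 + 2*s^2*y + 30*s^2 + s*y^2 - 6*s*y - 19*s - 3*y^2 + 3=-8*s^3 - 36*s^2 - 16*s + y^2*(s + 4) + y*(2*s^2 + 10*s + 8)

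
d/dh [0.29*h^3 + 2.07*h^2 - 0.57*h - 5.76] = 0.87*h^2 + 4.14*h - 0.57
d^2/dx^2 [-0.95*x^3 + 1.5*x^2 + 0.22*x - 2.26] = 3.0 - 5.7*x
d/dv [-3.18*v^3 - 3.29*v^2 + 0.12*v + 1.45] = -9.54*v^2 - 6.58*v + 0.12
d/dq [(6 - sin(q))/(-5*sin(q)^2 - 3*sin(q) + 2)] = (-5*sin(q)^2 + 60*sin(q) + 16)*cos(q)/(5*sin(q)^2 + 3*sin(q) - 2)^2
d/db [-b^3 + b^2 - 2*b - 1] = -3*b^2 + 2*b - 2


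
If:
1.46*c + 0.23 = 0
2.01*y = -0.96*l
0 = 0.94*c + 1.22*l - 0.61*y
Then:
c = -0.16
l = 0.10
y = -0.05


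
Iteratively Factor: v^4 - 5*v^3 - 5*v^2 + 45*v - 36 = (v - 4)*(v^3 - v^2 - 9*v + 9) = (v - 4)*(v - 1)*(v^2 - 9) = (v - 4)*(v - 1)*(v + 3)*(v - 3)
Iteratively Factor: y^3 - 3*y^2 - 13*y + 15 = (y - 5)*(y^2 + 2*y - 3) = (y - 5)*(y + 3)*(y - 1)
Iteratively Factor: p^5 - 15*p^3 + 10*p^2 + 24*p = (p + 1)*(p^4 - p^3 - 14*p^2 + 24*p) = p*(p + 1)*(p^3 - p^2 - 14*p + 24) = p*(p - 2)*(p + 1)*(p^2 + p - 12) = p*(p - 3)*(p - 2)*(p + 1)*(p + 4)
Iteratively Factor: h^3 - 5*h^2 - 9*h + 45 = (h - 3)*(h^2 - 2*h - 15) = (h - 5)*(h - 3)*(h + 3)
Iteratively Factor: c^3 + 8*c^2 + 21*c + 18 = (c + 2)*(c^2 + 6*c + 9) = (c + 2)*(c + 3)*(c + 3)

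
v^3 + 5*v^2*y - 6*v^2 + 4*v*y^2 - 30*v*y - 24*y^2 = (v - 6)*(v + y)*(v + 4*y)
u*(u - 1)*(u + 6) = u^3 + 5*u^2 - 6*u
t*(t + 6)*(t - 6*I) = t^3 + 6*t^2 - 6*I*t^2 - 36*I*t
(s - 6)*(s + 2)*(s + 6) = s^3 + 2*s^2 - 36*s - 72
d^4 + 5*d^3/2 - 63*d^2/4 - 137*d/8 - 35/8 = (d - 7/2)*(d + 1/2)^2*(d + 5)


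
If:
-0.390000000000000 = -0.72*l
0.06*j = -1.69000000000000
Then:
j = -28.17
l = 0.54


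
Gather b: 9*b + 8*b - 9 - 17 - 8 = 17*b - 34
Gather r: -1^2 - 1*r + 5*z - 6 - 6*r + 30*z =-7*r + 35*z - 7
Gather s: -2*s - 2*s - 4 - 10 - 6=-4*s - 20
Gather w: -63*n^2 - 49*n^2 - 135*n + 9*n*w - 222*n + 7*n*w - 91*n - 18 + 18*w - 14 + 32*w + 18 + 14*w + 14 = -112*n^2 - 448*n + w*(16*n + 64)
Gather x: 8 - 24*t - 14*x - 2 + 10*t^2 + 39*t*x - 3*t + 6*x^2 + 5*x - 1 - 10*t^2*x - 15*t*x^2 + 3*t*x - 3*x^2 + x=10*t^2 - 27*t + x^2*(3 - 15*t) + x*(-10*t^2 + 42*t - 8) + 5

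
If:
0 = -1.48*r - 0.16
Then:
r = -0.11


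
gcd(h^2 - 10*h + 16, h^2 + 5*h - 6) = 1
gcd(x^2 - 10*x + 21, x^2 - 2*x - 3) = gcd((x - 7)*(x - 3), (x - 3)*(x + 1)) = x - 3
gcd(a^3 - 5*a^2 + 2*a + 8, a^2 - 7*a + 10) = a - 2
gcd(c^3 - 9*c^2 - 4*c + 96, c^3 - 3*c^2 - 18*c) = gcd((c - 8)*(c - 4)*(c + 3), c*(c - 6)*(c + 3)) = c + 3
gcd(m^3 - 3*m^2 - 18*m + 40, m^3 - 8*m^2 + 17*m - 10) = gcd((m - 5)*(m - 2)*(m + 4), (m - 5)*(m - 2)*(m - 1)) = m^2 - 7*m + 10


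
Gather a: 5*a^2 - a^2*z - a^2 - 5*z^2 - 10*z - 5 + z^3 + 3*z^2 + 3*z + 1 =a^2*(4 - z) + z^3 - 2*z^2 - 7*z - 4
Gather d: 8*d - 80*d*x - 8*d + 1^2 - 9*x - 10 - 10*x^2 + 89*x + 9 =-80*d*x - 10*x^2 + 80*x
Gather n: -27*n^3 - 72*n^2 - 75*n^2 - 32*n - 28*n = -27*n^3 - 147*n^2 - 60*n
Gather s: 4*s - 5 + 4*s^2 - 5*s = 4*s^2 - s - 5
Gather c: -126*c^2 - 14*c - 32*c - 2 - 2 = -126*c^2 - 46*c - 4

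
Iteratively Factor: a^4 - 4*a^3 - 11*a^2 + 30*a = (a - 2)*(a^3 - 2*a^2 - 15*a) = a*(a - 2)*(a^2 - 2*a - 15) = a*(a - 5)*(a - 2)*(a + 3)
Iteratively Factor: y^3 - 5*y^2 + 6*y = (y - 3)*(y^2 - 2*y) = (y - 3)*(y - 2)*(y)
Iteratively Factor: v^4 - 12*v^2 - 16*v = (v)*(v^3 - 12*v - 16) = v*(v - 4)*(v^2 + 4*v + 4) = v*(v - 4)*(v + 2)*(v + 2)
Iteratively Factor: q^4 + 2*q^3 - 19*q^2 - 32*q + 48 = (q + 3)*(q^3 - q^2 - 16*q + 16) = (q + 3)*(q + 4)*(q^2 - 5*q + 4) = (q - 1)*(q + 3)*(q + 4)*(q - 4)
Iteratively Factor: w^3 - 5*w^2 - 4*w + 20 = (w - 5)*(w^2 - 4) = (w - 5)*(w + 2)*(w - 2)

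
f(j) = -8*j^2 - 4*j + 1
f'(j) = -16*j - 4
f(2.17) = -45.35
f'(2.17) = -38.72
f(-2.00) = -23.00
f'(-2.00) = 28.00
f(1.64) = -27.08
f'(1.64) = -30.24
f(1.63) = -26.78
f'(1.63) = -30.08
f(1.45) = -21.62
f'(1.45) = -27.20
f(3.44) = -107.43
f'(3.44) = -59.04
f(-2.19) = -28.61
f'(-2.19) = 31.04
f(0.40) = -1.88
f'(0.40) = -10.40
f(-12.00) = -1103.00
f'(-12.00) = 188.00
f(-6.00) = -263.00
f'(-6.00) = 92.00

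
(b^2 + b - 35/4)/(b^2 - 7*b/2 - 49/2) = (b - 5/2)/(b - 7)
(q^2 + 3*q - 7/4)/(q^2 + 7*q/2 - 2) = (q + 7/2)/(q + 4)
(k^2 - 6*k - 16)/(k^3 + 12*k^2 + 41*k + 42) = (k - 8)/(k^2 + 10*k + 21)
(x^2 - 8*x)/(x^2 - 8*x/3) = 3*(x - 8)/(3*x - 8)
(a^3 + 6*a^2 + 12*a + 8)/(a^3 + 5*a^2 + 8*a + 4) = (a + 2)/(a + 1)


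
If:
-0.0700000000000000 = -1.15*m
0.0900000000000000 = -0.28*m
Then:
No Solution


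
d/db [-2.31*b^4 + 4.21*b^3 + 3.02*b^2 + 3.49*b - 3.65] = -9.24*b^3 + 12.63*b^2 + 6.04*b + 3.49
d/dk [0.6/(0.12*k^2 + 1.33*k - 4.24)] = (-0.144*k - 0.798)/(0.12*k^2 + 1.33*k - 4.24)^2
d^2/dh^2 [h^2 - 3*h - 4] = 2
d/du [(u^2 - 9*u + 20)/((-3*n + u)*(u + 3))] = ((9 - 2*u)*(3*n - u)*(u + 3) + (3*n - u)*(u^2 - 9*u + 20) + (u + 3)*(-u^2 + 9*u - 20))/((3*n - u)^2*(u + 3)^2)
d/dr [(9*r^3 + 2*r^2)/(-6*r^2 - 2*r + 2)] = r*(-27*r^3 - 18*r^2 + 25*r + 4)/(2*(9*r^4 + 6*r^3 - 5*r^2 - 2*r + 1))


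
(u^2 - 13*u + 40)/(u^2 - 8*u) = (u - 5)/u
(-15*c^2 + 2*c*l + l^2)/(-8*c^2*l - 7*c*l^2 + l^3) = (15*c^2 - 2*c*l - l^2)/(l*(8*c^2 + 7*c*l - l^2))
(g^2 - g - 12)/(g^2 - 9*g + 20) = (g + 3)/(g - 5)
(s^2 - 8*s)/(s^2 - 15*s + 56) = s/(s - 7)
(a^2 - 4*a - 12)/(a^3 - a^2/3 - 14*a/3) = 3*(a - 6)/(a*(3*a - 7))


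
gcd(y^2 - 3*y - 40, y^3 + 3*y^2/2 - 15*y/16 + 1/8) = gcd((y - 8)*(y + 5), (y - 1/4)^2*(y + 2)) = 1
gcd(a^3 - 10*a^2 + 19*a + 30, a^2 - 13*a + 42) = a - 6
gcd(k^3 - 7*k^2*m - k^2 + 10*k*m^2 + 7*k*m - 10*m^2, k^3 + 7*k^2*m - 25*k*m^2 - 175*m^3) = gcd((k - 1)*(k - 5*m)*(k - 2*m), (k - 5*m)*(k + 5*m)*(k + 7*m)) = k - 5*m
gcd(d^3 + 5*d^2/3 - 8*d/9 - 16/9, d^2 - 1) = d - 1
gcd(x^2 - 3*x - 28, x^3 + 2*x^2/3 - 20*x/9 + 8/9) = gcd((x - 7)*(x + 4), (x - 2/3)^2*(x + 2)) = 1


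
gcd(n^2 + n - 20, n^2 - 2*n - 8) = n - 4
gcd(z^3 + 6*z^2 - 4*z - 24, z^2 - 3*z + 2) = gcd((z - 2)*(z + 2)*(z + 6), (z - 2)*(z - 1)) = z - 2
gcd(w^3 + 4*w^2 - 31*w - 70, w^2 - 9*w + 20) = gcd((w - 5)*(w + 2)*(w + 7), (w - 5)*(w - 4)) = w - 5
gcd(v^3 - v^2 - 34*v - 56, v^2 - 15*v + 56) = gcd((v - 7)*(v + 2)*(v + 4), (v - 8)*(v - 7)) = v - 7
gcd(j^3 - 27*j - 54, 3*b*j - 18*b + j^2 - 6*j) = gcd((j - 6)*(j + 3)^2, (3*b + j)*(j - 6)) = j - 6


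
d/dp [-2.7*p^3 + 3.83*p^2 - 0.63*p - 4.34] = -8.1*p^2 + 7.66*p - 0.63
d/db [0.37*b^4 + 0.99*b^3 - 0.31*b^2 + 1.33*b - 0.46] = 1.48*b^3 + 2.97*b^2 - 0.62*b + 1.33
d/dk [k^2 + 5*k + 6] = 2*k + 5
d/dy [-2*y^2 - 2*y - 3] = -4*y - 2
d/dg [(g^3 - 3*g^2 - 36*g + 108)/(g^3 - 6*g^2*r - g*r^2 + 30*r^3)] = ((-3*g^2 + 12*g*r + r^2)*(g^3 - 3*g^2 - 36*g + 108) + 3*(g^2 - 2*g - 12)*(g^3 - 6*g^2*r - g*r^2 + 30*r^3))/(g^3 - 6*g^2*r - g*r^2 + 30*r^3)^2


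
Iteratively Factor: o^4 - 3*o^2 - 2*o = (o)*(o^3 - 3*o - 2) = o*(o + 1)*(o^2 - o - 2) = o*(o + 1)^2*(o - 2)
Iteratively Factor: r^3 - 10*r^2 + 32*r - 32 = (r - 4)*(r^2 - 6*r + 8) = (r - 4)*(r - 2)*(r - 4)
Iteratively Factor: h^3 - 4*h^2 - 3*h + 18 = (h + 2)*(h^2 - 6*h + 9) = (h - 3)*(h + 2)*(h - 3)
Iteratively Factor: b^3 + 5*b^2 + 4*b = (b)*(b^2 + 5*b + 4) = b*(b + 4)*(b + 1)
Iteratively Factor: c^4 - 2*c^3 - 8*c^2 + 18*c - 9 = (c - 1)*(c^3 - c^2 - 9*c + 9) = (c - 3)*(c - 1)*(c^2 + 2*c - 3) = (c - 3)*(c - 1)^2*(c + 3)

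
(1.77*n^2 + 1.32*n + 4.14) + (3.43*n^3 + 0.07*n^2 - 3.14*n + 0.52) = 3.43*n^3 + 1.84*n^2 - 1.82*n + 4.66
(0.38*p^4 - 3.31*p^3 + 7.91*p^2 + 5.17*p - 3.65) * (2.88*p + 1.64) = 1.0944*p^5 - 8.9096*p^4 + 17.3524*p^3 + 27.862*p^2 - 2.0332*p - 5.986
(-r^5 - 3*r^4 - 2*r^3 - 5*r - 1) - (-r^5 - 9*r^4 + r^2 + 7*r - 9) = 6*r^4 - 2*r^3 - r^2 - 12*r + 8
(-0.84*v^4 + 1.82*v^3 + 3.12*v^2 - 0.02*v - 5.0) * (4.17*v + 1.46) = -3.5028*v^5 + 6.363*v^4 + 15.6676*v^3 + 4.4718*v^2 - 20.8792*v - 7.3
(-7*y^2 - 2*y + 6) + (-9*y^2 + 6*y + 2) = -16*y^2 + 4*y + 8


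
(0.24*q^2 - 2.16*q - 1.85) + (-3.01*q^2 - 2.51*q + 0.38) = -2.77*q^2 - 4.67*q - 1.47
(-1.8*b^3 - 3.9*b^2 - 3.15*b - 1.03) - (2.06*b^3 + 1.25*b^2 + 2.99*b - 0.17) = -3.86*b^3 - 5.15*b^2 - 6.14*b - 0.86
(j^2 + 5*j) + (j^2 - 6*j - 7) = 2*j^2 - j - 7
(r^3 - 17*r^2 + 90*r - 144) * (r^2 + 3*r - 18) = r^5 - 14*r^4 + 21*r^3 + 432*r^2 - 2052*r + 2592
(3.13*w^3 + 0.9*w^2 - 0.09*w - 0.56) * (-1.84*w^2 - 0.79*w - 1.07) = -5.7592*w^5 - 4.1287*w^4 - 3.8945*w^3 + 0.1385*w^2 + 0.5387*w + 0.5992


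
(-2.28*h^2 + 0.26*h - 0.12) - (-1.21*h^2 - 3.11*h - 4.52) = -1.07*h^2 + 3.37*h + 4.4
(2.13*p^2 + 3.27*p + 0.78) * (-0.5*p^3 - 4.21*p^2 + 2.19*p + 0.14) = -1.065*p^5 - 10.6023*p^4 - 9.492*p^3 + 4.1757*p^2 + 2.166*p + 0.1092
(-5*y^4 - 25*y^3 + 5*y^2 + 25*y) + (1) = -5*y^4 - 25*y^3 + 5*y^2 + 25*y + 1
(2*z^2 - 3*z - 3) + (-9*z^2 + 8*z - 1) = -7*z^2 + 5*z - 4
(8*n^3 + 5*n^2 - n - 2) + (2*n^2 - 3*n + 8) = 8*n^3 + 7*n^2 - 4*n + 6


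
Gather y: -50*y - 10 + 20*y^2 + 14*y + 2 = 20*y^2 - 36*y - 8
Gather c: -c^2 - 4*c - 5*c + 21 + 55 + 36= -c^2 - 9*c + 112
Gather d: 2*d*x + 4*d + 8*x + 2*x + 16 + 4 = d*(2*x + 4) + 10*x + 20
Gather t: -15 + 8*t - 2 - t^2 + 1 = -t^2 + 8*t - 16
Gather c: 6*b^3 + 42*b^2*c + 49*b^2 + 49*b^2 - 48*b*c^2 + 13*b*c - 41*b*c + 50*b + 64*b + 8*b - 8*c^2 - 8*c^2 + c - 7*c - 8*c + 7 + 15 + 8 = 6*b^3 + 98*b^2 + 122*b + c^2*(-48*b - 16) + c*(42*b^2 - 28*b - 14) + 30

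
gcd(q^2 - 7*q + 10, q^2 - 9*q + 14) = q - 2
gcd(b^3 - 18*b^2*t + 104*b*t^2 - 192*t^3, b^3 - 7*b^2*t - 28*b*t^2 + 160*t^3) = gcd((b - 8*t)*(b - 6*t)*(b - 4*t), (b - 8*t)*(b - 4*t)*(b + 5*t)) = b^2 - 12*b*t + 32*t^2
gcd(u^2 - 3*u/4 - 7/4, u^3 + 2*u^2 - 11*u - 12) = u + 1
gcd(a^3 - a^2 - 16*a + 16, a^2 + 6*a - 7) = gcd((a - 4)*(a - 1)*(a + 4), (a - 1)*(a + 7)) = a - 1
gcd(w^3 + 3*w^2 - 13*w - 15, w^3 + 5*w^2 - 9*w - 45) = w^2 + 2*w - 15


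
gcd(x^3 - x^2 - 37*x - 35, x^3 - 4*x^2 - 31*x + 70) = x^2 - 2*x - 35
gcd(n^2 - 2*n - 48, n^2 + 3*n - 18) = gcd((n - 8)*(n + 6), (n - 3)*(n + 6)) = n + 6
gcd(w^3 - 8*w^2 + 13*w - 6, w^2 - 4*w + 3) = w - 1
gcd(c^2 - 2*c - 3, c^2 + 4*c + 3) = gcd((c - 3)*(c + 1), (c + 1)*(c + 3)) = c + 1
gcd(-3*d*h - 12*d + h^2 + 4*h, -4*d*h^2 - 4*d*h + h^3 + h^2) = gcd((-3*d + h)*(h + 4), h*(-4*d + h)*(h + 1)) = 1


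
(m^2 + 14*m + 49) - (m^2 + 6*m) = 8*m + 49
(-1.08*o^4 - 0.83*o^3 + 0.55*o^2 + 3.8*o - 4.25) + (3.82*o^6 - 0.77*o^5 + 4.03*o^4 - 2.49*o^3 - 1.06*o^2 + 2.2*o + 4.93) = 3.82*o^6 - 0.77*o^5 + 2.95*o^4 - 3.32*o^3 - 0.51*o^2 + 6.0*o + 0.68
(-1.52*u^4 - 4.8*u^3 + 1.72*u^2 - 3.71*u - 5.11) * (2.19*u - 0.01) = -3.3288*u^5 - 10.4968*u^4 + 3.8148*u^3 - 8.1421*u^2 - 11.1538*u + 0.0511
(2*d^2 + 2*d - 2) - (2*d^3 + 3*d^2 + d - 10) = -2*d^3 - d^2 + d + 8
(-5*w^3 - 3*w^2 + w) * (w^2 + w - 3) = -5*w^5 - 8*w^4 + 13*w^3 + 10*w^2 - 3*w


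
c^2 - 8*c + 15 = (c - 5)*(c - 3)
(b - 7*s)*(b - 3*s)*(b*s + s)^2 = b^4*s^2 - 10*b^3*s^3 + 2*b^3*s^2 + 21*b^2*s^4 - 20*b^2*s^3 + b^2*s^2 + 42*b*s^4 - 10*b*s^3 + 21*s^4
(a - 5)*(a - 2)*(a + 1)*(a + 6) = a^4 - 33*a^2 + 28*a + 60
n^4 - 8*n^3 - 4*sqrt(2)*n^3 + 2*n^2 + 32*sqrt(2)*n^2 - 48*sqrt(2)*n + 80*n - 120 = (n - 6)*(n - 2)*(n - 5*sqrt(2))*(n + sqrt(2))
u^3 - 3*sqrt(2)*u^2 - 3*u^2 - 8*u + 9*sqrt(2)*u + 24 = (u - 3)*(u - 4*sqrt(2))*(u + sqrt(2))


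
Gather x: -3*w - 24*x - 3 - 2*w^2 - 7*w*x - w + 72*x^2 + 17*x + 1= -2*w^2 - 4*w + 72*x^2 + x*(-7*w - 7) - 2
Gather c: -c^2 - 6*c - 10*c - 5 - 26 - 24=-c^2 - 16*c - 55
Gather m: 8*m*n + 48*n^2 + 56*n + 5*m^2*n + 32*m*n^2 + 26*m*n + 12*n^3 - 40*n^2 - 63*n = 5*m^2*n + m*(32*n^2 + 34*n) + 12*n^3 + 8*n^2 - 7*n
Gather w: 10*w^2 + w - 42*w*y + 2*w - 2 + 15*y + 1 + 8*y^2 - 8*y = 10*w^2 + w*(3 - 42*y) + 8*y^2 + 7*y - 1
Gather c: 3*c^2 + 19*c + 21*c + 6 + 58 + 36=3*c^2 + 40*c + 100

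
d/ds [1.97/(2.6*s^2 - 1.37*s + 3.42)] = (2.6989 - 10.244*s)/(2.6*s^2 - 1.37*s + 3.42)^2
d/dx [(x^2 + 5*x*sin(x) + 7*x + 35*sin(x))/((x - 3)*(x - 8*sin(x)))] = (13*x^3*cos(x) - 13*x^2*sin(x) + 52*x^2*cos(x) - 10*x^2 - 22*x*sin(x) - 273*x*cos(x) + 400*sin(x)^2 + 273*sin(x))/((x - 3)^2*(x - 8*sin(x))^2)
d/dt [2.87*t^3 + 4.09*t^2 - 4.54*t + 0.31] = 8.61*t^2 + 8.18*t - 4.54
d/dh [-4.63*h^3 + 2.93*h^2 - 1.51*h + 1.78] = -13.89*h^2 + 5.86*h - 1.51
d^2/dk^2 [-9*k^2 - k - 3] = -18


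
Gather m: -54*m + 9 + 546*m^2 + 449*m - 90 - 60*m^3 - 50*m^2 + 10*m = -60*m^3 + 496*m^2 + 405*m - 81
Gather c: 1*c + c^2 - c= c^2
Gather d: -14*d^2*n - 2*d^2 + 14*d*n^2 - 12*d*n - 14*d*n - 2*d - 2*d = d^2*(-14*n - 2) + d*(14*n^2 - 26*n - 4)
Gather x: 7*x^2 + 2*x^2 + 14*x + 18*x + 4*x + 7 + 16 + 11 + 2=9*x^2 + 36*x + 36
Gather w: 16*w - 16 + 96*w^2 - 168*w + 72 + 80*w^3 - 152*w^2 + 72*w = 80*w^3 - 56*w^2 - 80*w + 56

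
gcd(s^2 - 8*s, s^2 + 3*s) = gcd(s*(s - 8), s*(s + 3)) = s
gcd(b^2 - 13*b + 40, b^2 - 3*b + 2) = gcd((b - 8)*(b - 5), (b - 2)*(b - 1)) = 1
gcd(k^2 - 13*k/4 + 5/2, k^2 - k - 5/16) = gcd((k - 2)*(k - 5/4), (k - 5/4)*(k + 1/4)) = k - 5/4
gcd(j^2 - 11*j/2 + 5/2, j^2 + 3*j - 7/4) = j - 1/2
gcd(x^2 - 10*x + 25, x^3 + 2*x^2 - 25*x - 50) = x - 5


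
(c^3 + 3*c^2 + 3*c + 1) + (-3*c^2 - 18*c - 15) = c^3 - 15*c - 14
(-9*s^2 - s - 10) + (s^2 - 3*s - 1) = -8*s^2 - 4*s - 11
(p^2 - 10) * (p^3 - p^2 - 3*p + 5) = p^5 - p^4 - 13*p^3 + 15*p^2 + 30*p - 50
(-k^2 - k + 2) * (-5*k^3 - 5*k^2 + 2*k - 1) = 5*k^5 + 10*k^4 - 7*k^3 - 11*k^2 + 5*k - 2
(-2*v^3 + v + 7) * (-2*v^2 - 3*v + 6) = 4*v^5 + 6*v^4 - 14*v^3 - 17*v^2 - 15*v + 42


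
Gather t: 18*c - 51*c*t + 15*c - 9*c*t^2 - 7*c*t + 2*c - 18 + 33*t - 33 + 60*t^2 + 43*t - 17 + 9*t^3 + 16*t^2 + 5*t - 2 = 35*c + 9*t^3 + t^2*(76 - 9*c) + t*(81 - 58*c) - 70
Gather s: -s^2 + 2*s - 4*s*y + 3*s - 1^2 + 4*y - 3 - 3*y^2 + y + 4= -s^2 + s*(5 - 4*y) - 3*y^2 + 5*y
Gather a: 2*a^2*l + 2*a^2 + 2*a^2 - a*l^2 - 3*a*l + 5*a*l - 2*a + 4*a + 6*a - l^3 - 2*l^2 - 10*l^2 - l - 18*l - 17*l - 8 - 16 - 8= a^2*(2*l + 4) + a*(-l^2 + 2*l + 8) - l^3 - 12*l^2 - 36*l - 32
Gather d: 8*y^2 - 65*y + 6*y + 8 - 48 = 8*y^2 - 59*y - 40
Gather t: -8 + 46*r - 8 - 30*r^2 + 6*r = -30*r^2 + 52*r - 16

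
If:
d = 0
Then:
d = 0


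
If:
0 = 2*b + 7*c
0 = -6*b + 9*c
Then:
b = 0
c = 0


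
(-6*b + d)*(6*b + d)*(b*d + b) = -36*b^3*d - 36*b^3 + b*d^3 + b*d^2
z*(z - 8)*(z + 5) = z^3 - 3*z^2 - 40*z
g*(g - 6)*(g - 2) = g^3 - 8*g^2 + 12*g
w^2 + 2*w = w*(w + 2)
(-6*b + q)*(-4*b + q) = 24*b^2 - 10*b*q + q^2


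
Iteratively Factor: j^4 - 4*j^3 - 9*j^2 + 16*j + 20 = (j - 2)*(j^3 - 2*j^2 - 13*j - 10) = (j - 5)*(j - 2)*(j^2 + 3*j + 2) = (j - 5)*(j - 2)*(j + 1)*(j + 2)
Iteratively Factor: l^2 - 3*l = (l - 3)*(l)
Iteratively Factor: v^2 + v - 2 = (v - 1)*(v + 2)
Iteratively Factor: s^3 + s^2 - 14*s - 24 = (s + 3)*(s^2 - 2*s - 8) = (s + 2)*(s + 3)*(s - 4)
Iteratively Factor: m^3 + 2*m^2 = (m)*(m^2 + 2*m) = m^2*(m + 2)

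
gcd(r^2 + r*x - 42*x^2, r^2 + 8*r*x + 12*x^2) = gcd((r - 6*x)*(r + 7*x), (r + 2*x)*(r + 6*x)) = 1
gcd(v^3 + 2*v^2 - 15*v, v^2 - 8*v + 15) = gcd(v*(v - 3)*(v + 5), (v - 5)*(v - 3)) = v - 3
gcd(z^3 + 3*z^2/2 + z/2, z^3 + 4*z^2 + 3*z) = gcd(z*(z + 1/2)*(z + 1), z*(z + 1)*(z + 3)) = z^2 + z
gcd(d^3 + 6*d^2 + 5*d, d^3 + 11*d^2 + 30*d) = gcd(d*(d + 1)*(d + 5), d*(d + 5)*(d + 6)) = d^2 + 5*d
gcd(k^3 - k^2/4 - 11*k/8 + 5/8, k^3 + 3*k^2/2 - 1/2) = k - 1/2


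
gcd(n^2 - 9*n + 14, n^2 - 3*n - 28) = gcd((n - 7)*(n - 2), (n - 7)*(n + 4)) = n - 7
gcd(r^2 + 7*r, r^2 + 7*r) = r^2 + 7*r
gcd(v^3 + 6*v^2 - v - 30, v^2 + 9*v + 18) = v + 3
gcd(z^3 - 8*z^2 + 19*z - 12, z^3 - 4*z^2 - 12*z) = 1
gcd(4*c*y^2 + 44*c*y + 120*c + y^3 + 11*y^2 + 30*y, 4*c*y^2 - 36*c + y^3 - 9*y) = 4*c + y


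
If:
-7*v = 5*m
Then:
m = -7*v/5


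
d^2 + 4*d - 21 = (d - 3)*(d + 7)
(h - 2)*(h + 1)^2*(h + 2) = h^4 + 2*h^3 - 3*h^2 - 8*h - 4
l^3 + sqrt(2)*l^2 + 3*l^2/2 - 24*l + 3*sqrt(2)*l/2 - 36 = (l + 3/2)*(l - 3*sqrt(2))*(l + 4*sqrt(2))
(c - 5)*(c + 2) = c^2 - 3*c - 10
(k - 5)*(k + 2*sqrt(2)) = k^2 - 5*k + 2*sqrt(2)*k - 10*sqrt(2)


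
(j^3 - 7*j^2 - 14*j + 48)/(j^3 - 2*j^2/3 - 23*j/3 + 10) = 3*(j - 8)/(3*j - 5)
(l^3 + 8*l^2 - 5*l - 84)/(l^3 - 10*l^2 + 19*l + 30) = (l^3 + 8*l^2 - 5*l - 84)/(l^3 - 10*l^2 + 19*l + 30)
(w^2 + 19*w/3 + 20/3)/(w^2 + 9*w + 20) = (w + 4/3)/(w + 4)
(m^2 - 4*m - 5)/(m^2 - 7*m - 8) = (m - 5)/(m - 8)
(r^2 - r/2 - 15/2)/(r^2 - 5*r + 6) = (r + 5/2)/(r - 2)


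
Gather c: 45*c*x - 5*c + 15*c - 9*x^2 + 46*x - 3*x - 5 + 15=c*(45*x + 10) - 9*x^2 + 43*x + 10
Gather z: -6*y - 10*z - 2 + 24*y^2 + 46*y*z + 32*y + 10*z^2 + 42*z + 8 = 24*y^2 + 26*y + 10*z^2 + z*(46*y + 32) + 6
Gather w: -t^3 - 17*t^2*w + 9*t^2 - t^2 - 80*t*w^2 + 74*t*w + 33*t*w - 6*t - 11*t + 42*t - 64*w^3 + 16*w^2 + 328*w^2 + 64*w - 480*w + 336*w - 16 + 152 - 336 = -t^3 + 8*t^2 + 25*t - 64*w^3 + w^2*(344 - 80*t) + w*(-17*t^2 + 107*t - 80) - 200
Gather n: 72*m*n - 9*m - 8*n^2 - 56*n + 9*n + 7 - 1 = -9*m - 8*n^2 + n*(72*m - 47) + 6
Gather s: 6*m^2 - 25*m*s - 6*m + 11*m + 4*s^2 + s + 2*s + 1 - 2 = 6*m^2 + 5*m + 4*s^2 + s*(3 - 25*m) - 1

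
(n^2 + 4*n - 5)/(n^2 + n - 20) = (n - 1)/(n - 4)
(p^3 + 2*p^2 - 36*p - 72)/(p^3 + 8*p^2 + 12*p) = (p - 6)/p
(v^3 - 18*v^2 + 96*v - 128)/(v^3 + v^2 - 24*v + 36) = (v^2 - 16*v + 64)/(v^2 + 3*v - 18)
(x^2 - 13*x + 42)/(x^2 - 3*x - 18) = (x - 7)/(x + 3)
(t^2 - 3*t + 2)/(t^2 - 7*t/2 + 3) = 2*(t - 1)/(2*t - 3)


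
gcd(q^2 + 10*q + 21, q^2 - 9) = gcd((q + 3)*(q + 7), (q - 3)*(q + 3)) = q + 3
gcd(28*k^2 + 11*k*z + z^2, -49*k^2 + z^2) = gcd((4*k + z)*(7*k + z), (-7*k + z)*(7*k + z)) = 7*k + z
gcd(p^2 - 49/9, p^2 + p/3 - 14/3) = p + 7/3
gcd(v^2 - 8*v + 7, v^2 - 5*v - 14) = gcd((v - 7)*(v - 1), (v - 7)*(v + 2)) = v - 7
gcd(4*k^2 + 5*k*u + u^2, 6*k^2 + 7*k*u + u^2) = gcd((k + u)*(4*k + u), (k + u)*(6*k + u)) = k + u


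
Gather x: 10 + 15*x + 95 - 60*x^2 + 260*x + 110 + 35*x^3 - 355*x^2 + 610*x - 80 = 35*x^3 - 415*x^2 + 885*x + 135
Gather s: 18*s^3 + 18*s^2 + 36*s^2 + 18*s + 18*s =18*s^3 + 54*s^2 + 36*s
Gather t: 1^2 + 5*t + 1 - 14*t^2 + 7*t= -14*t^2 + 12*t + 2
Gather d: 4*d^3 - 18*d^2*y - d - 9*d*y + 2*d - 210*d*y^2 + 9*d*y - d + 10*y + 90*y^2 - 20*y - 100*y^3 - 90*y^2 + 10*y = 4*d^3 - 18*d^2*y - 210*d*y^2 - 100*y^3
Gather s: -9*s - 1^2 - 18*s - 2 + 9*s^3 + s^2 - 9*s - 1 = 9*s^3 + s^2 - 36*s - 4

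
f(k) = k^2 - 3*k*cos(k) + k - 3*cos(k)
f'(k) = 3*k*sin(k) + 2*k + 3*sin(k) - 3*cos(k) + 1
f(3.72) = 29.42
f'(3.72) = 3.21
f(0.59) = -3.03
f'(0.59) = 2.34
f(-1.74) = 0.91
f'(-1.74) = 0.21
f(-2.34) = 0.34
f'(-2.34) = 1.29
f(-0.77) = -0.67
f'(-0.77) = -3.17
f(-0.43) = -1.80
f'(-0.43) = -3.30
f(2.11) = 11.35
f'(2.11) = 14.77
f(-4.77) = 18.63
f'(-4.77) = -20.00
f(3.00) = 23.88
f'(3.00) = 11.66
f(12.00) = 123.09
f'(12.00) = 1.54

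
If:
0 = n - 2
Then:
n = 2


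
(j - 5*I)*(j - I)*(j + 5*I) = j^3 - I*j^2 + 25*j - 25*I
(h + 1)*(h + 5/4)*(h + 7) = h^3 + 37*h^2/4 + 17*h + 35/4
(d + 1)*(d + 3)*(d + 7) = d^3 + 11*d^2 + 31*d + 21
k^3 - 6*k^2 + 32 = (k - 4)^2*(k + 2)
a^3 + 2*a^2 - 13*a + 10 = (a - 2)*(a - 1)*(a + 5)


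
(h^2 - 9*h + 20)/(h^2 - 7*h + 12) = (h - 5)/(h - 3)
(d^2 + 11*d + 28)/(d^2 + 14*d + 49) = (d + 4)/(d + 7)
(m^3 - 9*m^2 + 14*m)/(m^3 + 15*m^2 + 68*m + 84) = m*(m^2 - 9*m + 14)/(m^3 + 15*m^2 + 68*m + 84)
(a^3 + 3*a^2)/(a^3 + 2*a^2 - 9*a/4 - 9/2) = 4*a^2*(a + 3)/(4*a^3 + 8*a^2 - 9*a - 18)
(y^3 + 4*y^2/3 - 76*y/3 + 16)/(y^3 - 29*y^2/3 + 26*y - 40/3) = (y + 6)/(y - 5)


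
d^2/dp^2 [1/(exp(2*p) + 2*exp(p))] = 2*(4*(exp(p) + 1)^2 - (exp(p) + 2)*(2*exp(p) + 1))*exp(-p)/(exp(p) + 2)^3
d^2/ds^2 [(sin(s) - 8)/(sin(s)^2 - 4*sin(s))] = (-9*sin(s)^2 + 28*sin(s) + 80/sin(s) + 253/(2*sin(s)^2) + 21*sin(3*s)/sin(s)^3 + sin(5*s)/(2*sin(s)^3) - 256/sin(s)^3)/(sin(s) - 4)^3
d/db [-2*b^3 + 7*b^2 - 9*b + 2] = -6*b^2 + 14*b - 9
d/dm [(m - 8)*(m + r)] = 2*m + r - 8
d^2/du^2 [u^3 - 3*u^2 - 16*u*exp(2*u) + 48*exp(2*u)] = -64*u*exp(2*u) + 6*u + 128*exp(2*u) - 6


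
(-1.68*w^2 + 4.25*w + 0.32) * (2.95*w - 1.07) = -4.956*w^3 + 14.3351*w^2 - 3.6035*w - 0.3424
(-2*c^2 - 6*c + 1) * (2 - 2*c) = 4*c^3 + 8*c^2 - 14*c + 2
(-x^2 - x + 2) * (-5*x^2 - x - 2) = 5*x^4 + 6*x^3 - 7*x^2 - 4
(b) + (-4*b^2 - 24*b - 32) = -4*b^2 - 23*b - 32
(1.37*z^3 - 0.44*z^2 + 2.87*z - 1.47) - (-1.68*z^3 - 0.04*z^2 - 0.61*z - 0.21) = 3.05*z^3 - 0.4*z^2 + 3.48*z - 1.26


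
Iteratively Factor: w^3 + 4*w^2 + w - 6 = (w + 3)*(w^2 + w - 2) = (w + 2)*(w + 3)*(w - 1)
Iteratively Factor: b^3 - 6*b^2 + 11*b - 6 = (b - 3)*(b^2 - 3*b + 2) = (b - 3)*(b - 1)*(b - 2)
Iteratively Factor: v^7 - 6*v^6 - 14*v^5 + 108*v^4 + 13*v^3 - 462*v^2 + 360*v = (v - 4)*(v^6 - 2*v^5 - 22*v^4 + 20*v^3 + 93*v^2 - 90*v) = v*(v - 4)*(v^5 - 2*v^4 - 22*v^3 + 20*v^2 + 93*v - 90) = v*(v - 4)*(v - 1)*(v^4 - v^3 - 23*v^2 - 3*v + 90) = v*(v - 4)*(v - 2)*(v - 1)*(v^3 + v^2 - 21*v - 45) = v*(v - 5)*(v - 4)*(v - 2)*(v - 1)*(v^2 + 6*v + 9) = v*(v - 5)*(v - 4)*(v - 2)*(v - 1)*(v + 3)*(v + 3)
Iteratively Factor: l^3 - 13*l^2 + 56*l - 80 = (l - 4)*(l^2 - 9*l + 20) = (l - 4)^2*(l - 5)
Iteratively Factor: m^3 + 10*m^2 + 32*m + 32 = (m + 4)*(m^2 + 6*m + 8) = (m + 2)*(m + 4)*(m + 4)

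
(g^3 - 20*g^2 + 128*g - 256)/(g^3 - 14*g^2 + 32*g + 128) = (g - 4)/(g + 2)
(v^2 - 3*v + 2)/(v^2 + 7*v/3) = 3*(v^2 - 3*v + 2)/(v*(3*v + 7))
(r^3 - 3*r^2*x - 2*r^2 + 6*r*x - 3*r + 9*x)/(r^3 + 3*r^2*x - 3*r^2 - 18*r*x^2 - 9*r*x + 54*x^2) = (r + 1)/(r + 6*x)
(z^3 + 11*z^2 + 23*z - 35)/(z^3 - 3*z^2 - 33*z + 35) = (z + 7)/(z - 7)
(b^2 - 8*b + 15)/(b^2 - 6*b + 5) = (b - 3)/(b - 1)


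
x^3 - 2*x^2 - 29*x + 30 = (x - 6)*(x - 1)*(x + 5)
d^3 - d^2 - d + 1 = (d - 1)^2*(d + 1)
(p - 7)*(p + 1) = p^2 - 6*p - 7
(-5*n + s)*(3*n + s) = -15*n^2 - 2*n*s + s^2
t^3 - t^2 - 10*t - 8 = (t - 4)*(t + 1)*(t + 2)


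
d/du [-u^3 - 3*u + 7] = -3*u^2 - 3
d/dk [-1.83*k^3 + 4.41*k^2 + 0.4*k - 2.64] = -5.49*k^2 + 8.82*k + 0.4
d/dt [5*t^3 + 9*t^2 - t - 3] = 15*t^2 + 18*t - 1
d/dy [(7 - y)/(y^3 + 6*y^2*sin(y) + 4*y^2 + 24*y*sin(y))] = (6*y^3*cos(y) + 2*y^3 + 6*y^2*sin(y) - 18*y^2*cos(y) - 17*y^2 - 84*y*sin(y) - 168*y*cos(y) - 56*y - 168*sin(y))/(y^2*(y + 4)^2*(y + 6*sin(y))^2)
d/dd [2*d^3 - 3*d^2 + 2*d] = 6*d^2 - 6*d + 2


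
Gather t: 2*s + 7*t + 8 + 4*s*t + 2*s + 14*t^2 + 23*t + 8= 4*s + 14*t^2 + t*(4*s + 30) + 16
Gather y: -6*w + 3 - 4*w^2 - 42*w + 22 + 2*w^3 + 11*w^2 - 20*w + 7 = 2*w^3 + 7*w^2 - 68*w + 32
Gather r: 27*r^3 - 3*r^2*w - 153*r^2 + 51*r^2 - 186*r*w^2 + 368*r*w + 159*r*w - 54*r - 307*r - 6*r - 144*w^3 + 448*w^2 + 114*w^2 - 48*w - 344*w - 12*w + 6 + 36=27*r^3 + r^2*(-3*w - 102) + r*(-186*w^2 + 527*w - 367) - 144*w^3 + 562*w^2 - 404*w + 42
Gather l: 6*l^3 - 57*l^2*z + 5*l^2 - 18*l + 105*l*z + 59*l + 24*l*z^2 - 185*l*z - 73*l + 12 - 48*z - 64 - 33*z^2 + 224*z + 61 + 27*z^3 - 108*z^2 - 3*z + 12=6*l^3 + l^2*(5 - 57*z) + l*(24*z^2 - 80*z - 32) + 27*z^3 - 141*z^2 + 173*z + 21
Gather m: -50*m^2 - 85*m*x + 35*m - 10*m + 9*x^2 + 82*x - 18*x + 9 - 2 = -50*m^2 + m*(25 - 85*x) + 9*x^2 + 64*x + 7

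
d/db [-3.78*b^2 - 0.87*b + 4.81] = -7.56*b - 0.87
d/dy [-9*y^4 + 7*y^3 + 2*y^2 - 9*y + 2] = -36*y^3 + 21*y^2 + 4*y - 9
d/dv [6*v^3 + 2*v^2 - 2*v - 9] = 18*v^2 + 4*v - 2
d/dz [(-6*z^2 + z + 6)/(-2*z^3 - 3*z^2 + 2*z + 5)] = (-12*z^4 + 4*z^3 + 27*z^2 - 24*z - 7)/(4*z^6 + 12*z^5 + z^4 - 32*z^3 - 26*z^2 + 20*z + 25)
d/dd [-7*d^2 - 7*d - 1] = -14*d - 7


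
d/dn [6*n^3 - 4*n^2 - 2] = 2*n*(9*n - 4)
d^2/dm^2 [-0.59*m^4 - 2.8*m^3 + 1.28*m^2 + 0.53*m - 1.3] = -7.08*m^2 - 16.8*m + 2.56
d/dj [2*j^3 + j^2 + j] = 6*j^2 + 2*j + 1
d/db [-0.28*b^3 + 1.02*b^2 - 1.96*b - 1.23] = -0.84*b^2 + 2.04*b - 1.96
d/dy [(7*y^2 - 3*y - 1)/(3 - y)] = (-7*y^2 + 42*y - 10)/(y^2 - 6*y + 9)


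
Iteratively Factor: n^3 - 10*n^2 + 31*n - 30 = (n - 5)*(n^2 - 5*n + 6) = (n - 5)*(n - 2)*(n - 3)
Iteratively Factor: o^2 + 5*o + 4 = (o + 1)*(o + 4)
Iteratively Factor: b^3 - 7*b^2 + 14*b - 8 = (b - 2)*(b^2 - 5*b + 4) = (b - 4)*(b - 2)*(b - 1)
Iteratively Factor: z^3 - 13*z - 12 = (z + 1)*(z^2 - z - 12) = (z + 1)*(z + 3)*(z - 4)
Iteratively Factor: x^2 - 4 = (x - 2)*(x + 2)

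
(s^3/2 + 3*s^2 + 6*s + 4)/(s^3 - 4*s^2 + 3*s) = (s^3 + 6*s^2 + 12*s + 8)/(2*s*(s^2 - 4*s + 3))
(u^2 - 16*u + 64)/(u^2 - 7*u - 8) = (u - 8)/(u + 1)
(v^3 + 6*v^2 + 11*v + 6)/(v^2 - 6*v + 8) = (v^3 + 6*v^2 + 11*v + 6)/(v^2 - 6*v + 8)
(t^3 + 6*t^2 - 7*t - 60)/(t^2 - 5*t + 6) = (t^2 + 9*t + 20)/(t - 2)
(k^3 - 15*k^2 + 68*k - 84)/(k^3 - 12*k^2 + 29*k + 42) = (k - 2)/(k + 1)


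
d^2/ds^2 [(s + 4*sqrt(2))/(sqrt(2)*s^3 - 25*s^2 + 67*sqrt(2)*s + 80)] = 2*(6*s^5 - 27*sqrt(2)*s^4 - 1109*s^3 + 8628*sqrt(2)*s^2 - 36120*s + 38552*sqrt(2))/(2*sqrt(2)*s^9 - 150*s^8 + 2277*sqrt(2)*s^7 - 35245*s^6 + 140559*sqrt(2)*s^5 - 459030*s^4 - 183274*sqrt(2)*s^3 + 1674720*s^2 + 1286400*sqrt(2)*s + 512000)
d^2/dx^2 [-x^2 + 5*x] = -2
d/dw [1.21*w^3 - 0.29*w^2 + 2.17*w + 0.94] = 3.63*w^2 - 0.58*w + 2.17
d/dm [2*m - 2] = 2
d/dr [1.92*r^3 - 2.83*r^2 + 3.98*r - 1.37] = 5.76*r^2 - 5.66*r + 3.98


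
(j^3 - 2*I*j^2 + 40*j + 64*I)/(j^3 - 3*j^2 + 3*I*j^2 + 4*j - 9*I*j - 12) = (j^2 - 6*I*j + 16)/(j^2 - j*(3 + I) + 3*I)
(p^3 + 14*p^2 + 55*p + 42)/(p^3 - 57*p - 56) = (p + 6)/(p - 8)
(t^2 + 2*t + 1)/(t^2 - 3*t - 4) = (t + 1)/(t - 4)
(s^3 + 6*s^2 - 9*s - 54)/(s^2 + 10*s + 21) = (s^2 + 3*s - 18)/(s + 7)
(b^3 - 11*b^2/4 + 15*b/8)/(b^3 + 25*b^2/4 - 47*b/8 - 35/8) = b*(2*b - 3)/(2*b^2 + 15*b + 7)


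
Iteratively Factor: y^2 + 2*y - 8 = (y + 4)*(y - 2)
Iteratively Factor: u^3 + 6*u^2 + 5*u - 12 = (u + 3)*(u^2 + 3*u - 4) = (u + 3)*(u + 4)*(u - 1)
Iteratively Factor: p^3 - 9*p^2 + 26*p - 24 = (p - 4)*(p^2 - 5*p + 6) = (p - 4)*(p - 3)*(p - 2)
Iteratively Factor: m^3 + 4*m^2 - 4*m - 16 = (m - 2)*(m^2 + 6*m + 8) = (m - 2)*(m + 2)*(m + 4)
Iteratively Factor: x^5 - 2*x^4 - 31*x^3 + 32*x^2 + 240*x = (x + 4)*(x^4 - 6*x^3 - 7*x^2 + 60*x) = (x - 4)*(x + 4)*(x^3 - 2*x^2 - 15*x) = x*(x - 4)*(x + 4)*(x^2 - 2*x - 15) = x*(x - 5)*(x - 4)*(x + 4)*(x + 3)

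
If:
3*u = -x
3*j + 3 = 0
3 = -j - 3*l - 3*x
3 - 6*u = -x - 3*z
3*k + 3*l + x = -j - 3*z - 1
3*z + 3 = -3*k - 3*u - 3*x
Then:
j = -1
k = -5/12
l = 7/12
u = 5/12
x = -5/4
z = 1/4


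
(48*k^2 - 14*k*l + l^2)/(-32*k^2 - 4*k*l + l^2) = (-6*k + l)/(4*k + l)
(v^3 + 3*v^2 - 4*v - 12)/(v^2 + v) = (v^3 + 3*v^2 - 4*v - 12)/(v*(v + 1))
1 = 1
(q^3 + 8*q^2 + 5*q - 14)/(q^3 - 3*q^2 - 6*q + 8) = (q + 7)/(q - 4)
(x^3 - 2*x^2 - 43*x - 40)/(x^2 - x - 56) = (x^2 + 6*x + 5)/(x + 7)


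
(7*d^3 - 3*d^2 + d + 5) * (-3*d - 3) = -21*d^4 - 12*d^3 + 6*d^2 - 18*d - 15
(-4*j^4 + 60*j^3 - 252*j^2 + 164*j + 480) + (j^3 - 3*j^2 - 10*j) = -4*j^4 + 61*j^3 - 255*j^2 + 154*j + 480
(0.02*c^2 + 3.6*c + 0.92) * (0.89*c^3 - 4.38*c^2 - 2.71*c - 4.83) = 0.0178*c^5 + 3.1164*c^4 - 15.0034*c^3 - 13.8822*c^2 - 19.8812*c - 4.4436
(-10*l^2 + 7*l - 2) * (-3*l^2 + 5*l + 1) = 30*l^4 - 71*l^3 + 31*l^2 - 3*l - 2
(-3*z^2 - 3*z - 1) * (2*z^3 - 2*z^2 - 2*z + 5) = -6*z^5 + 10*z^3 - 7*z^2 - 13*z - 5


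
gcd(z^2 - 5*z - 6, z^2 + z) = z + 1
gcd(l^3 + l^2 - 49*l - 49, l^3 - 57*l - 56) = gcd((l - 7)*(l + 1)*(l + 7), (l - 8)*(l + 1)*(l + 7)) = l^2 + 8*l + 7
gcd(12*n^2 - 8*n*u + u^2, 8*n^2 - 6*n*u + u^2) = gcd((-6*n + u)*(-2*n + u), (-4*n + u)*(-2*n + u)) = -2*n + u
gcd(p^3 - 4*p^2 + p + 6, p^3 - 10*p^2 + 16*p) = p - 2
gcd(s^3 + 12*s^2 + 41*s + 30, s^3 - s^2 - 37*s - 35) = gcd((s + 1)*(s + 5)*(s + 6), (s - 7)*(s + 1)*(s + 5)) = s^2 + 6*s + 5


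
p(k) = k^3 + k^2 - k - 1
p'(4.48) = 68.17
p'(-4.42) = 48.77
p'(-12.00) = 407.00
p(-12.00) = -1573.00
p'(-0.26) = -1.32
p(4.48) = 104.51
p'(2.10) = 16.43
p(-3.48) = -27.55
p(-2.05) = -3.36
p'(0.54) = 0.95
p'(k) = 3*k^2 + 2*k - 1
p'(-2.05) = 7.51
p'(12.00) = 455.00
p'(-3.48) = 28.37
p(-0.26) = -0.69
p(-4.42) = -63.39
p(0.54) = -1.09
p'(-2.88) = 18.12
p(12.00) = 1859.00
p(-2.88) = -13.71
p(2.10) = 10.57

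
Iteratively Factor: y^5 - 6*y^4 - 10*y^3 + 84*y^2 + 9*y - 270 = (y - 3)*(y^4 - 3*y^3 - 19*y^2 + 27*y + 90) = (y - 5)*(y - 3)*(y^3 + 2*y^2 - 9*y - 18) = (y - 5)*(y - 3)*(y + 3)*(y^2 - y - 6) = (y - 5)*(y - 3)*(y + 2)*(y + 3)*(y - 3)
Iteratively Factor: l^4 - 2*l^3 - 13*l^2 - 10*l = (l + 1)*(l^3 - 3*l^2 - 10*l) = (l + 1)*(l + 2)*(l^2 - 5*l) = (l - 5)*(l + 1)*(l + 2)*(l)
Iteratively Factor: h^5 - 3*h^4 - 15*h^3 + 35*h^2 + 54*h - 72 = (h + 2)*(h^4 - 5*h^3 - 5*h^2 + 45*h - 36) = (h - 1)*(h + 2)*(h^3 - 4*h^2 - 9*h + 36) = (h - 4)*(h - 1)*(h + 2)*(h^2 - 9) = (h - 4)*(h - 1)*(h + 2)*(h + 3)*(h - 3)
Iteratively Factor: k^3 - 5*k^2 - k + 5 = (k + 1)*(k^2 - 6*k + 5) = (k - 1)*(k + 1)*(k - 5)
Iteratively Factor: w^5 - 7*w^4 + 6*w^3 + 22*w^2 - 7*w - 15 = (w - 5)*(w^4 - 2*w^3 - 4*w^2 + 2*w + 3) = (w - 5)*(w - 3)*(w^3 + w^2 - w - 1) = (w - 5)*(w - 3)*(w + 1)*(w^2 - 1) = (w - 5)*(w - 3)*(w - 1)*(w + 1)*(w + 1)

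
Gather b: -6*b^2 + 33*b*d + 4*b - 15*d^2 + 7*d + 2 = -6*b^2 + b*(33*d + 4) - 15*d^2 + 7*d + 2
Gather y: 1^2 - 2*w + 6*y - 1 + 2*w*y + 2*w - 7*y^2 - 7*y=-7*y^2 + y*(2*w - 1)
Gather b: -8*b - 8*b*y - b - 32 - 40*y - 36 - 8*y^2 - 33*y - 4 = b*(-8*y - 9) - 8*y^2 - 73*y - 72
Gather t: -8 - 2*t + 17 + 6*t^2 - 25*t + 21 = 6*t^2 - 27*t + 30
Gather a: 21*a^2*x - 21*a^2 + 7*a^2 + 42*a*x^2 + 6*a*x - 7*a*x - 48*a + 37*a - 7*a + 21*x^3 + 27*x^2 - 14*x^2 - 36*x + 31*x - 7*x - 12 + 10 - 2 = a^2*(21*x - 14) + a*(42*x^2 - x - 18) + 21*x^3 + 13*x^2 - 12*x - 4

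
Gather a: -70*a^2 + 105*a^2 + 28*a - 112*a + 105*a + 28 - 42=35*a^2 + 21*a - 14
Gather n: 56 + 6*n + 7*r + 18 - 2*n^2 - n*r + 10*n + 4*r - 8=-2*n^2 + n*(16 - r) + 11*r + 66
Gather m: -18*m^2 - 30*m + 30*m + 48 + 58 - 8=98 - 18*m^2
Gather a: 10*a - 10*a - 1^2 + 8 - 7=0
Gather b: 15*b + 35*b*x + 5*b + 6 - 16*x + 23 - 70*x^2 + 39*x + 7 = b*(35*x + 20) - 70*x^2 + 23*x + 36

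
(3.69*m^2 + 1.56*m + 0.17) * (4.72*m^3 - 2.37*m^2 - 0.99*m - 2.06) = 17.4168*m^5 - 1.3821*m^4 - 6.5479*m^3 - 9.5487*m^2 - 3.3819*m - 0.3502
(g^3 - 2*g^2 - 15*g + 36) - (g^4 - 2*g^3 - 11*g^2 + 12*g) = -g^4 + 3*g^3 + 9*g^2 - 27*g + 36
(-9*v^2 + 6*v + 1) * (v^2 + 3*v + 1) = -9*v^4 - 21*v^3 + 10*v^2 + 9*v + 1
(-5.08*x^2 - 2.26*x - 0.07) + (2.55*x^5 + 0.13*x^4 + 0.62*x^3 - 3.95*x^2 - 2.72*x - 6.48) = 2.55*x^5 + 0.13*x^4 + 0.62*x^3 - 9.03*x^2 - 4.98*x - 6.55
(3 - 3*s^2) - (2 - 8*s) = -3*s^2 + 8*s + 1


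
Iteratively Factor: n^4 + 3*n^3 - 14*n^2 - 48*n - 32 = (n + 1)*(n^3 + 2*n^2 - 16*n - 32) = (n + 1)*(n + 2)*(n^2 - 16) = (n + 1)*(n + 2)*(n + 4)*(n - 4)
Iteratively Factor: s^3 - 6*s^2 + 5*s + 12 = (s + 1)*(s^2 - 7*s + 12) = (s - 4)*(s + 1)*(s - 3)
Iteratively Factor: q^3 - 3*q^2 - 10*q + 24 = (q - 4)*(q^2 + q - 6) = (q - 4)*(q + 3)*(q - 2)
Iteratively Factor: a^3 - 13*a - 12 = (a + 3)*(a^2 - 3*a - 4) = (a + 1)*(a + 3)*(a - 4)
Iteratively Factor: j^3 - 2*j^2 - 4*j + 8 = (j - 2)*(j^2 - 4) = (j - 2)*(j + 2)*(j - 2)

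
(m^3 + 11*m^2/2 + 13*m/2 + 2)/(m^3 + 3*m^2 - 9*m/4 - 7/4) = 2*(m^2 + 5*m + 4)/(2*m^2 + 5*m - 7)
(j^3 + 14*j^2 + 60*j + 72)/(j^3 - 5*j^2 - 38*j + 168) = (j^2 + 8*j + 12)/(j^2 - 11*j + 28)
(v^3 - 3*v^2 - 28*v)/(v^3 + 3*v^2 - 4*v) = (v - 7)/(v - 1)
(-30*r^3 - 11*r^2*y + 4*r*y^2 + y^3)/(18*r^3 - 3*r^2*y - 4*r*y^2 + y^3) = (5*r + y)/(-3*r + y)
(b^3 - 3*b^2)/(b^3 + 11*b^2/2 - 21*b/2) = 2*b*(b - 3)/(2*b^2 + 11*b - 21)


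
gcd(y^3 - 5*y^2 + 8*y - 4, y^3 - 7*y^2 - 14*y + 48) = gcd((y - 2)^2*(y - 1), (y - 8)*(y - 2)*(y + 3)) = y - 2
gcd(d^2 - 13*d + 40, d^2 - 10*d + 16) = d - 8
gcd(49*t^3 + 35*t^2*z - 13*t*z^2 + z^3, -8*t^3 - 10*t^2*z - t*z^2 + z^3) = t + z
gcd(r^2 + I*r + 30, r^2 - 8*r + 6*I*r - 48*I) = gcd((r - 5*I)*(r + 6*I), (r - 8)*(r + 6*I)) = r + 6*I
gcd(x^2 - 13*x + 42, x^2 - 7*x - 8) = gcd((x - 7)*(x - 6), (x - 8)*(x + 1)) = 1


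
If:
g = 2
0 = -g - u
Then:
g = 2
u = -2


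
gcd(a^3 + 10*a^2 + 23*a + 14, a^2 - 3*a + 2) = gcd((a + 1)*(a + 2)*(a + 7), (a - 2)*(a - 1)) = 1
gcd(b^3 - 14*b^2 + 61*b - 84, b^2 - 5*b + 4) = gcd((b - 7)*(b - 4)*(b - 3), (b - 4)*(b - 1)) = b - 4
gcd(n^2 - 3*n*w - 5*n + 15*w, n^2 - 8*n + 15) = n - 5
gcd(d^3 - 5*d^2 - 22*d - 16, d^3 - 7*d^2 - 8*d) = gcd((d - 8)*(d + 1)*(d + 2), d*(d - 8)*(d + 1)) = d^2 - 7*d - 8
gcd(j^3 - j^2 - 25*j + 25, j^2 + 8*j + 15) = j + 5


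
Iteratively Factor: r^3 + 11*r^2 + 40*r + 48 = (r + 4)*(r^2 + 7*r + 12) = (r + 4)^2*(r + 3)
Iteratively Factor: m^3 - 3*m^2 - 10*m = (m + 2)*(m^2 - 5*m) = m*(m + 2)*(m - 5)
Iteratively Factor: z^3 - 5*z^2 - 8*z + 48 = (z - 4)*(z^2 - z - 12) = (z - 4)^2*(z + 3)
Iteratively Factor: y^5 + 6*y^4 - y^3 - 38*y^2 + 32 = (y + 4)*(y^4 + 2*y^3 - 9*y^2 - 2*y + 8) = (y - 1)*(y + 4)*(y^3 + 3*y^2 - 6*y - 8) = (y - 1)*(y + 1)*(y + 4)*(y^2 + 2*y - 8) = (y - 1)*(y + 1)*(y + 4)^2*(y - 2)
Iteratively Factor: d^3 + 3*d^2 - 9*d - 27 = (d - 3)*(d^2 + 6*d + 9) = (d - 3)*(d + 3)*(d + 3)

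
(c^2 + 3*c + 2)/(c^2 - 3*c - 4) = (c + 2)/(c - 4)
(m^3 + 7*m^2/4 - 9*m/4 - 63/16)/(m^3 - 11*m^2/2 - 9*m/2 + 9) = (m^2 + m/4 - 21/8)/(m^2 - 7*m + 6)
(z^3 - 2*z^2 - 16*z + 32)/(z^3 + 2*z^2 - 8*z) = (z - 4)/z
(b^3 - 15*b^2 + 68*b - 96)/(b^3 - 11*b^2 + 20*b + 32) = (b - 3)/(b + 1)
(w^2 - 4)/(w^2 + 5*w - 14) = (w + 2)/(w + 7)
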